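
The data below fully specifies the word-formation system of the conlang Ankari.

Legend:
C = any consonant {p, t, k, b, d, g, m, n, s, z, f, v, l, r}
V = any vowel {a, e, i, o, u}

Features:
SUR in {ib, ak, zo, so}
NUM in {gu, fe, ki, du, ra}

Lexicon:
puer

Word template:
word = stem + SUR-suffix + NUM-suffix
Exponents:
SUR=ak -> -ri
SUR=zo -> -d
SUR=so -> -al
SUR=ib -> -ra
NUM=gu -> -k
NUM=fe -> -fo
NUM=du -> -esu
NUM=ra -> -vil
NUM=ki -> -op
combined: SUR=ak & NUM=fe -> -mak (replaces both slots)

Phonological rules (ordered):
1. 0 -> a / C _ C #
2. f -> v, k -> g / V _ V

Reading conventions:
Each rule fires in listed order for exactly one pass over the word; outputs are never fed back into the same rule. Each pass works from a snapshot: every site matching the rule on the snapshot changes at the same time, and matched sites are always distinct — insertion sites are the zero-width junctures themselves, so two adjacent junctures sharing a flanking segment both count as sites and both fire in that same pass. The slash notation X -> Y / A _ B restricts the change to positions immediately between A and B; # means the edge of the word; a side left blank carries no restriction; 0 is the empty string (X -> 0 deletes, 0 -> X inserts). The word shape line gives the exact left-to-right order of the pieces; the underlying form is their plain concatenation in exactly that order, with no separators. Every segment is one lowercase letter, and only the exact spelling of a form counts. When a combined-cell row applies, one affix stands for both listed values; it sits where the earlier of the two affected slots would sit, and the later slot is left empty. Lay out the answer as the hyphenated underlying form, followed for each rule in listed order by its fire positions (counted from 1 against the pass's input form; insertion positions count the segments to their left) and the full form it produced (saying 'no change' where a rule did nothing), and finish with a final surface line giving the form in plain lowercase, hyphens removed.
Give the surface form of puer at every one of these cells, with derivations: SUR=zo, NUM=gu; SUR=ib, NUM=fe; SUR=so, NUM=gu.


cell SUR=zo, NUM=gu:
underlying: puer-d-k
1. 0 -> a / C _ C #: inserts after position(s) 5: puerdak
2. f -> v, k -> g / V _ V: no change
surface: puerdak

cell SUR=ib, NUM=fe:
underlying: puer-ra-fo
1. 0 -> a / C _ C #: no change
2. f -> v, k -> g / V _ V: fires at position(s) 7: puerravo
surface: puerravo

cell SUR=so, NUM=gu:
underlying: puer-al-k
1. 0 -> a / C _ C #: inserts after position(s) 6: pueralak
2. f -> v, k -> g / V _ V: no change
surface: pueralak


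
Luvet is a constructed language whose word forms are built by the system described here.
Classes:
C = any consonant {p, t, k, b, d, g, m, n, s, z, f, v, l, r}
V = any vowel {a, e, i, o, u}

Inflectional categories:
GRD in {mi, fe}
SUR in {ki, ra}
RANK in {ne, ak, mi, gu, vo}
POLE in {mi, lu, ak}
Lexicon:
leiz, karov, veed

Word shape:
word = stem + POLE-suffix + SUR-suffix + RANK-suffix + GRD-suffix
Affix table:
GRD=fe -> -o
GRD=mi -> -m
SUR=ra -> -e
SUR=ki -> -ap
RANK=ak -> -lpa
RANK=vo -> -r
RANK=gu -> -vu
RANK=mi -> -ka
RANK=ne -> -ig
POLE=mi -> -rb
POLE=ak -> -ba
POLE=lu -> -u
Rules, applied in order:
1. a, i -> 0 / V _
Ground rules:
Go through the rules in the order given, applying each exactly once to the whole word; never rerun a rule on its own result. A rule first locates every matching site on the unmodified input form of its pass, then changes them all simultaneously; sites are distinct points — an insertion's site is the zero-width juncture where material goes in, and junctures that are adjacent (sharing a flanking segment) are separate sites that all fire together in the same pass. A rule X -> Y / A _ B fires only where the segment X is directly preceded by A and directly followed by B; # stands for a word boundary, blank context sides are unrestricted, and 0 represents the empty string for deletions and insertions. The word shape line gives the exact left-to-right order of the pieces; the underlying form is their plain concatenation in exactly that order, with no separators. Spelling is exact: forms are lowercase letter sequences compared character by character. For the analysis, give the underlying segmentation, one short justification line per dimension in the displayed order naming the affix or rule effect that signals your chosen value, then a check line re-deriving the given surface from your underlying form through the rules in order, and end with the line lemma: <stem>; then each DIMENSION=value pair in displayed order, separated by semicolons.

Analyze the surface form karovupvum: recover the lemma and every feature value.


underlying: karov-u-ap-vu-m
GRD=mi - signalled by the affix -m
SUR=ki - signalled by the affix -ap
RANK=gu - signalled by the affix -vu
POLE=lu - signalled by the affix -u
check: karovuapvum -> karovupvum
lemma: karov; GRD=mi; SUR=ki; RANK=gu; POLE=lu


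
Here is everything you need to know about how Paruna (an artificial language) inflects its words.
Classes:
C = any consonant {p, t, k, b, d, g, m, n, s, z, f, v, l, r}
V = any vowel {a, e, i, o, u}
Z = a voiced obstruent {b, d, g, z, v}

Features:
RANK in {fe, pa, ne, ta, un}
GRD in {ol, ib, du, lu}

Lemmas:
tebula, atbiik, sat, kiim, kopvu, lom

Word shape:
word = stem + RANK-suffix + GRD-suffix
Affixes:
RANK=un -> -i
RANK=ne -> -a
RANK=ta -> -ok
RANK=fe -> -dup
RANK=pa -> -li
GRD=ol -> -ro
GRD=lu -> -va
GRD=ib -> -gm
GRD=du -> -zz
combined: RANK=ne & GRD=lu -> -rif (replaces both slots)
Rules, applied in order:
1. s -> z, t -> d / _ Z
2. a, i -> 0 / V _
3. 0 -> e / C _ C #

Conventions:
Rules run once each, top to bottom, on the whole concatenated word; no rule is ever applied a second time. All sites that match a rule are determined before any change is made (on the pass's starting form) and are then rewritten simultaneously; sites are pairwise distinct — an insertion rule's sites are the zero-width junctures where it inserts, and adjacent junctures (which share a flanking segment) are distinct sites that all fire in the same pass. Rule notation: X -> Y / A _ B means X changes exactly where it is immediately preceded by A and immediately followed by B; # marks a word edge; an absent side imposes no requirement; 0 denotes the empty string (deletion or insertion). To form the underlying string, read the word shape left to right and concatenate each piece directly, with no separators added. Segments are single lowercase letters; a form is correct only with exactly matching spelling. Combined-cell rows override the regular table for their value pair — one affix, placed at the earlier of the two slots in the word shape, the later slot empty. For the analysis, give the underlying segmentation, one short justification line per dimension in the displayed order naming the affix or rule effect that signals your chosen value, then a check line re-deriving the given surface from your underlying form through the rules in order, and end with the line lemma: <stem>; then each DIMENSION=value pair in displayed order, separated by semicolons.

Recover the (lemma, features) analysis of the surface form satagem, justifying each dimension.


underlying: sat-a-gm
RANK=ne - signalled by the affix -a
GRD=ib - signalled by the affix -gm
check: satagm -> satagm -> satagm -> satagem
lemma: sat; RANK=ne; GRD=ib


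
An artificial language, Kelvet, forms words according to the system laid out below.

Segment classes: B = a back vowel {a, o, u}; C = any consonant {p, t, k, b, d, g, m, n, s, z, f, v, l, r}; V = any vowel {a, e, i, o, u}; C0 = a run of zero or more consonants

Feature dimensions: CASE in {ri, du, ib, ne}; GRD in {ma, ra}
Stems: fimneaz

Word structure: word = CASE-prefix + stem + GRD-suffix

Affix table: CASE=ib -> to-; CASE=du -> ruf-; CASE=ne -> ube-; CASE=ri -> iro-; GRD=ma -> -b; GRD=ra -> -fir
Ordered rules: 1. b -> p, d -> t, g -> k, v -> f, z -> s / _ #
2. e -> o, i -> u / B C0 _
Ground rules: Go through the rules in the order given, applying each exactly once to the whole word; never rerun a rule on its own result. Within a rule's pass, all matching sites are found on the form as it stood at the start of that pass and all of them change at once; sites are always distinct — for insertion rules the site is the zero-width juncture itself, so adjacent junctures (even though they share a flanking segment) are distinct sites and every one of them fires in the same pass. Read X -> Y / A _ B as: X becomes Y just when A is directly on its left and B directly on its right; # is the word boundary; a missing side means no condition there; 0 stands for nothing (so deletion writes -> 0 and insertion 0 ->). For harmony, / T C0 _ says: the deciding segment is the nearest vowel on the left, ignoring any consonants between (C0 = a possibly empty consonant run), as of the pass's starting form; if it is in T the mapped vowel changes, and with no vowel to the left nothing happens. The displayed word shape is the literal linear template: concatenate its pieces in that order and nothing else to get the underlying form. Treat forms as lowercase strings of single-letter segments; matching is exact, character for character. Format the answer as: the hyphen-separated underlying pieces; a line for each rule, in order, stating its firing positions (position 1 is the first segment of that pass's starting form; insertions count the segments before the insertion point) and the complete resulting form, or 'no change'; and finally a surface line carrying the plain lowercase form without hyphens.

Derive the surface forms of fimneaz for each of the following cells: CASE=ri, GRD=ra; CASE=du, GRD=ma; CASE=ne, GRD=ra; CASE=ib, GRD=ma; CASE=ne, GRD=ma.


cell CASE=ri, GRD=ra:
underlying: iro-fimneaz-fir
1. b -> p, d -> t, g -> k, v -> f, z -> s / _ #: no change
2. e -> o, i -> u / B C0 _: fires at position(s) 5, 12: irofumneazfur
surface: irofumneazfur

cell CASE=du, GRD=ma:
underlying: ruf-fimneaz-b
1. b -> p, d -> t, g -> k, v -> f, z -> s / _ #: fires at position(s) 11: ruffimneazp
2. e -> o, i -> u / B C0 _: fires at position(s) 5: ruffumneazp
surface: ruffumneazp

cell CASE=ne, GRD=ra:
underlying: ube-fimneaz-fir
1. b -> p, d -> t, g -> k, v -> f, z -> s / _ #: no change
2. e -> o, i -> u / B C0 _: fires at position(s) 3, 12: ubofimneazfur
surface: ubofimneazfur

cell CASE=ib, GRD=ma:
underlying: to-fimneaz-b
1. b -> p, d -> t, g -> k, v -> f, z -> s / _ #: fires at position(s) 10: tofimneazp
2. e -> o, i -> u / B C0 _: fires at position(s) 4: tofumneazp
surface: tofumneazp

cell CASE=ne, GRD=ma:
underlying: ube-fimneaz-b
1. b -> p, d -> t, g -> k, v -> f, z -> s / _ #: fires at position(s) 11: ubefimneazp
2. e -> o, i -> u / B C0 _: fires at position(s) 3: ubofimneazp
surface: ubofimneazp


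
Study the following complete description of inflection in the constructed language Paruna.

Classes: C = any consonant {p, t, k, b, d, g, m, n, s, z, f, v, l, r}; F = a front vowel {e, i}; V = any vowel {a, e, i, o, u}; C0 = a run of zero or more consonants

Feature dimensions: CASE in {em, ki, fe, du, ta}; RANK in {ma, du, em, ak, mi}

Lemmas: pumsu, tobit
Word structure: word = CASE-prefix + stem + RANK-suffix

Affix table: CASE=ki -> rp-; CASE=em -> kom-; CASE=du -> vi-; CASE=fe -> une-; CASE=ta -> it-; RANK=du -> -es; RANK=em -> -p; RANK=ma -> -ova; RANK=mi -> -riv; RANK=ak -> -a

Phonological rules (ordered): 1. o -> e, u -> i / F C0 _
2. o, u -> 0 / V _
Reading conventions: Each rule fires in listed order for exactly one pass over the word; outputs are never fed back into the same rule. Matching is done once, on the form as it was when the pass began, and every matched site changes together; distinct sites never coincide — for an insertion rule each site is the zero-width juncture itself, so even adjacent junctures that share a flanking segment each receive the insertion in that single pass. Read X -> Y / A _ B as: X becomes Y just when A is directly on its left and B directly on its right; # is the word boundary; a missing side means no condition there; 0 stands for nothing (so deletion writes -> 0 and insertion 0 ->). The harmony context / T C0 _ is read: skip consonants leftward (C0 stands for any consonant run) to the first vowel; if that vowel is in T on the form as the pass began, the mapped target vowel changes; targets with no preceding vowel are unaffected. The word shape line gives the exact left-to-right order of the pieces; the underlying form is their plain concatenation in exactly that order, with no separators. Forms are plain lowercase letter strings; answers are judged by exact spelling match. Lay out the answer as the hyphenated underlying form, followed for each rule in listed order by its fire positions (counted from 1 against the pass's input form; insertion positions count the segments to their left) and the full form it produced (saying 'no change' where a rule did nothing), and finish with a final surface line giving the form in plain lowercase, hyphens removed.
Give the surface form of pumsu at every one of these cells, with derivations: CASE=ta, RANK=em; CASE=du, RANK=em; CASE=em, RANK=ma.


cell CASE=ta, RANK=em:
underlying: it-pumsu-p
1. o -> e, u -> i / F C0 _: fires at position(s) 4: itpimsup
2. o, u -> 0 / V _: no change
surface: itpimsup

cell CASE=du, RANK=em:
underlying: vi-pumsu-p
1. o -> e, u -> i / F C0 _: fires at position(s) 4: vipimsup
2. o, u -> 0 / V _: no change
surface: vipimsup

cell CASE=em, RANK=ma:
underlying: kom-pumsu-ova
1. o -> e, u -> i / F C0 _: no change
2. o, u -> 0 / V _: fires at position(s) 9: kompumsuva
surface: kompumsuva


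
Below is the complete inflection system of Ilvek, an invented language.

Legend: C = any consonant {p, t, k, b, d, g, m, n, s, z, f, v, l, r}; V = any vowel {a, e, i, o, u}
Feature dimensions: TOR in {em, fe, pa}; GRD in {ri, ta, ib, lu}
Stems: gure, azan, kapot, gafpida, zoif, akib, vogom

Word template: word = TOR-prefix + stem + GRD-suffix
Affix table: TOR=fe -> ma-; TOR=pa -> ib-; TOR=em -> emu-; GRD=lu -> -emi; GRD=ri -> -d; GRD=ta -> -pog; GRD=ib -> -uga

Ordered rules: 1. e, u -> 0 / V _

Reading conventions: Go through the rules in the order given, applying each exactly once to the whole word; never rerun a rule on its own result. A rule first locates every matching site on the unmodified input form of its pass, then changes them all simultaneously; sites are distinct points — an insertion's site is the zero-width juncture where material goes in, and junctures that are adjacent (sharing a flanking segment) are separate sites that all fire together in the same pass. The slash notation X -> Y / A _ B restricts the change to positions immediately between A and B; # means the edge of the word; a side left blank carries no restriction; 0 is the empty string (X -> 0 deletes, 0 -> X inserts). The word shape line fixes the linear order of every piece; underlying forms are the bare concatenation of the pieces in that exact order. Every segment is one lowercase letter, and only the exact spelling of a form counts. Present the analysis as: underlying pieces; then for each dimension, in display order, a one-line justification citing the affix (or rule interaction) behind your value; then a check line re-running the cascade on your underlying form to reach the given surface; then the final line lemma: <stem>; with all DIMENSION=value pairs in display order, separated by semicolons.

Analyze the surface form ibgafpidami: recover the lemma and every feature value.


underlying: ib-gafpida-emi
TOR=pa - signalled by the affix ib-
GRD=lu - signalled by the affix -emi
check: ibgafpidaemi -> ibgafpidami
lemma: gafpida; TOR=pa; GRD=lu


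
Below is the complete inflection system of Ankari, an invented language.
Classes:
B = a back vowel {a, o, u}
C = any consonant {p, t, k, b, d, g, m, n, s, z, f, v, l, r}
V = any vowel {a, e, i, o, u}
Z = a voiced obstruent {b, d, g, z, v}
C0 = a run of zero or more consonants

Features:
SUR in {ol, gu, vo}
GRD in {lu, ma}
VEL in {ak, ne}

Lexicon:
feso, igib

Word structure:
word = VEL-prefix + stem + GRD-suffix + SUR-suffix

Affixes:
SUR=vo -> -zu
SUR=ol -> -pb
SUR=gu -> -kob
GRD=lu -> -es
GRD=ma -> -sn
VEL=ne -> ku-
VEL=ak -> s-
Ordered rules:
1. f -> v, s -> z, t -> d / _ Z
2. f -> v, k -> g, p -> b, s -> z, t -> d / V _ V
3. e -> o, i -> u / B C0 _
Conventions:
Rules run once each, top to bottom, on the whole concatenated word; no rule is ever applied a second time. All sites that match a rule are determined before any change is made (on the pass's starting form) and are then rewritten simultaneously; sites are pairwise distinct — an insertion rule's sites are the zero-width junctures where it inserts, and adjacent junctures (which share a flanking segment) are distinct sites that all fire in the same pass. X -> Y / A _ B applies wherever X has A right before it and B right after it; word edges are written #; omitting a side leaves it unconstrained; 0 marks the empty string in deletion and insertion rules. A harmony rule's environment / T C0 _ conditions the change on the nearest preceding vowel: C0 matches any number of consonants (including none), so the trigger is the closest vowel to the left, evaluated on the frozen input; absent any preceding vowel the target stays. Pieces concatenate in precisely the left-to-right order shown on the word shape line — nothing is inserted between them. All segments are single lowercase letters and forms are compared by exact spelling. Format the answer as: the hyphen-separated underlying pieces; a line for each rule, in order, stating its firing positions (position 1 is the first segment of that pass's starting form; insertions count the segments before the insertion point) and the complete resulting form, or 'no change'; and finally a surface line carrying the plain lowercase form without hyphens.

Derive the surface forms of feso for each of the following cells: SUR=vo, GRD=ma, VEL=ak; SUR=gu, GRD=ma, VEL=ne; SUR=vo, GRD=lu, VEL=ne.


cell SUR=vo, GRD=ma, VEL=ak:
underlying: s-feso-sn-zu
1. f -> v, s -> z, t -> d / _ Z: no change
2. f -> v, k -> g, p -> b, s -> z, t -> d / V _ V: fires at position(s) 4: sfezosnzu
3. e -> o, i -> u / B C0 _: no change
surface: sfezosnzu

cell SUR=gu, GRD=ma, VEL=ne:
underlying: ku-feso-sn-kob
1. f -> v, s -> z, t -> d / _ Z: no change
2. f -> v, k -> g, p -> b, s -> z, t -> d / V _ V: fires at position(s) 3, 5: kuvezosnkob
3. e -> o, i -> u / B C0 _: fires at position(s) 4: kuvozosnkob
surface: kuvozosnkob

cell SUR=vo, GRD=lu, VEL=ne:
underlying: ku-feso-es-zu
1. f -> v, s -> z, t -> d / _ Z: fires at position(s) 8: kufesoezzu
2. f -> v, k -> g, p -> b, s -> z, t -> d / V _ V: fires at position(s) 3, 5: kuvezoezzu
3. e -> o, i -> u / B C0 _: fires at position(s) 4, 7: kuvozoozzu
surface: kuvozoozzu


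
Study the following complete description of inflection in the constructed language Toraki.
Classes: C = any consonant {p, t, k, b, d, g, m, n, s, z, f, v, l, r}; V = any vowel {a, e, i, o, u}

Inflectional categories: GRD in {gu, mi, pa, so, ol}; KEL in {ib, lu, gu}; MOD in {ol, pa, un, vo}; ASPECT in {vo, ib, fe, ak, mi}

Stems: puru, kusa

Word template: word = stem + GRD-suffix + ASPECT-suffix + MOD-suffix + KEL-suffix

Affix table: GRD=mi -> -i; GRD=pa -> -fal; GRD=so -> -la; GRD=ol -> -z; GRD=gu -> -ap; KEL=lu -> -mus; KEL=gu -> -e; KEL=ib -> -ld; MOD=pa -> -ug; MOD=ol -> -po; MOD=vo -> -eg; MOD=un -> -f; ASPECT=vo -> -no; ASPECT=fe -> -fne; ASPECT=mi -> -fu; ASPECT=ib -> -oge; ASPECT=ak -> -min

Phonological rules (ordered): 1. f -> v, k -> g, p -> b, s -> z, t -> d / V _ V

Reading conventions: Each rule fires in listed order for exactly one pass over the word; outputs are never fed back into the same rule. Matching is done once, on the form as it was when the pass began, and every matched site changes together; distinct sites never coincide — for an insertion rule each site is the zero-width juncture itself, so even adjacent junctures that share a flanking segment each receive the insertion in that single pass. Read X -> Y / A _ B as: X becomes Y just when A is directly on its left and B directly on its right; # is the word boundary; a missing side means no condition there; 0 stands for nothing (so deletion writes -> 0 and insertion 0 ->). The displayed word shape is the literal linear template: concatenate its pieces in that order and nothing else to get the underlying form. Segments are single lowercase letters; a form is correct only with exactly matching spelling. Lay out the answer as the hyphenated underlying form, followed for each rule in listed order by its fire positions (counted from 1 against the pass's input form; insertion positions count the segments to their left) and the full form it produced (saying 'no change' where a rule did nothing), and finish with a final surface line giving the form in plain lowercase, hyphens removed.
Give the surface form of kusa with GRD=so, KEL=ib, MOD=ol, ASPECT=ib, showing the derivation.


underlying: kusa-la-oge-po-ld
1. f -> v, k -> g, p -> b, s -> z, t -> d / V _ V: fires at position(s) 3, 10: kuzalaogebold
surface: kuzalaogebold


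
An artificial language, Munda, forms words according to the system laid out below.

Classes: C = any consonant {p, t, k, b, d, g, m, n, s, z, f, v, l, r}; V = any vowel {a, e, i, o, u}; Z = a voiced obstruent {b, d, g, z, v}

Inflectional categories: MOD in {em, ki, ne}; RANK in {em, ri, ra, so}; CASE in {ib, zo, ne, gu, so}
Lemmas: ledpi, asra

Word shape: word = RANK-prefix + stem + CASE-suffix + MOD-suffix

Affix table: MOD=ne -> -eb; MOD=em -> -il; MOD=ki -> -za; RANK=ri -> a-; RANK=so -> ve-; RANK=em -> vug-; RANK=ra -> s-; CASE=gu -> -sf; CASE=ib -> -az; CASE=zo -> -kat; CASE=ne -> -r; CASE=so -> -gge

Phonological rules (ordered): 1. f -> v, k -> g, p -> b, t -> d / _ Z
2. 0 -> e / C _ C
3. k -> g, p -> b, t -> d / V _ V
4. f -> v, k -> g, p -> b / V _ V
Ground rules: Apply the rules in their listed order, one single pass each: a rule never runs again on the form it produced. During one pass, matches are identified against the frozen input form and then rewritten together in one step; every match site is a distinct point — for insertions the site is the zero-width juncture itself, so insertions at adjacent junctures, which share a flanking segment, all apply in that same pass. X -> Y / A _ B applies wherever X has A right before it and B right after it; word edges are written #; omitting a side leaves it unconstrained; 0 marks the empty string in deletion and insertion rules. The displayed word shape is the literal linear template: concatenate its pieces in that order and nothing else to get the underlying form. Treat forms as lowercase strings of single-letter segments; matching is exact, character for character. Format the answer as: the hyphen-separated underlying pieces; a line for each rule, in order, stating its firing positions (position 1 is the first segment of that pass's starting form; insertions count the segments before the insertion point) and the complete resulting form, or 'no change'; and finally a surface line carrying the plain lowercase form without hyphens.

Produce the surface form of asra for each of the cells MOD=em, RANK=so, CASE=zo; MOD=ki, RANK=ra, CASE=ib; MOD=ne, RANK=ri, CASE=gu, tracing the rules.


cell MOD=em, RANK=so, CASE=zo:
underlying: ve-asra-kat-il
1. f -> v, k -> g, p -> b, t -> d / _ Z: no change
2. 0 -> e / C _ C: inserts after position(s) 4: veaserakatil
3. k -> g, p -> b, t -> d / V _ V: fires at position(s) 8, 10: veaseragadil
4. f -> v, k -> g, p -> b / V _ V: no change
surface: veaseragadil

cell MOD=ki, RANK=ra, CASE=ib:
underlying: s-asra-az-za
1. f -> v, k -> g, p -> b, t -> d / _ Z: no change
2. 0 -> e / C _ C: inserts after position(s) 3, 7: saseraazeza
3. k -> g, p -> b, t -> d / V _ V: no change
4. f -> v, k -> g, p -> b / V _ V: no change
surface: saseraazeza

cell MOD=ne, RANK=ri, CASE=gu:
underlying: a-asra-sf-eb
1. f -> v, k -> g, p -> b, t -> d / _ Z: no change
2. 0 -> e / C _ C: inserts after position(s) 3, 6: aaserasefeb
3. k -> g, p -> b, t -> d / V _ V: no change
4. f -> v, k -> g, p -> b / V _ V: fires at position(s) 9: aaseraseveb
surface: aaseraseveb


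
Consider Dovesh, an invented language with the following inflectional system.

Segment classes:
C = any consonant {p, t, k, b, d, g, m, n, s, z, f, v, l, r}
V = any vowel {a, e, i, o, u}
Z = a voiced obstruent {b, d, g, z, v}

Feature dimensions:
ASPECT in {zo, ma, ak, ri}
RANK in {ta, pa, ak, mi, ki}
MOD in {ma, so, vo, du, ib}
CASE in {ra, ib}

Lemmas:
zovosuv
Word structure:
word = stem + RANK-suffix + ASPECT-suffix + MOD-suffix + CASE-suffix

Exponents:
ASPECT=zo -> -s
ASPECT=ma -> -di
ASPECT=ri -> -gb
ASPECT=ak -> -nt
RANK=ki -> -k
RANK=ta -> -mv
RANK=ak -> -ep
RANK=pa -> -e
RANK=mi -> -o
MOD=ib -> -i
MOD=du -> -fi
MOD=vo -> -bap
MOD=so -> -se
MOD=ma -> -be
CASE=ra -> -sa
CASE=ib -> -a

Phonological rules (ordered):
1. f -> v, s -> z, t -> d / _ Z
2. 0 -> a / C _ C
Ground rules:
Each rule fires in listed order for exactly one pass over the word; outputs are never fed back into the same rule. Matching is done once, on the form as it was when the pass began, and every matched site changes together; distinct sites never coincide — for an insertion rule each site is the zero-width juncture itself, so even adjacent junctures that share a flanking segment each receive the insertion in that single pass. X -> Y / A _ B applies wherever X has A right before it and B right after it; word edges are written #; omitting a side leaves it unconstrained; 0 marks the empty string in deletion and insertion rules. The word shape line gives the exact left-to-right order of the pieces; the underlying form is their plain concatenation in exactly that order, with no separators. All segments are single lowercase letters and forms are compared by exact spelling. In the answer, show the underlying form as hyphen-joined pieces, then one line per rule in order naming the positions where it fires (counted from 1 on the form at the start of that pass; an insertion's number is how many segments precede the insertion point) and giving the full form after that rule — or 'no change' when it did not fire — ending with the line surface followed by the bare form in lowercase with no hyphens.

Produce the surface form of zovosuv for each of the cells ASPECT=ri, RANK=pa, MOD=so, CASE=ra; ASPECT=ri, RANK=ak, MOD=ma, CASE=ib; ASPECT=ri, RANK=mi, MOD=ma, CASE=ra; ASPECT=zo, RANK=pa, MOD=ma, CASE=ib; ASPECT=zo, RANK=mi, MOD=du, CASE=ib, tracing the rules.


cell ASPECT=ri, RANK=pa, MOD=so, CASE=ra:
underlying: zovosuv-e-gb-se-sa
1. f -> v, s -> z, t -> d / _ Z: no change
2. 0 -> a / C _ C: inserts after position(s) 9, 10: zovosuvegabasesa
surface: zovosuvegabasesa

cell ASPECT=ri, RANK=ak, MOD=ma, CASE=ib:
underlying: zovosuv-ep-gb-be-a
1. f -> v, s -> z, t -> d / _ Z: no change
2. 0 -> a / C _ C: inserts after position(s) 9, 10, 11: zovosuvepagababea
surface: zovosuvepagababea

cell ASPECT=ri, RANK=mi, MOD=ma, CASE=ra:
underlying: zovosuv-o-gb-be-sa
1. f -> v, s -> z, t -> d / _ Z: no change
2. 0 -> a / C _ C: inserts after position(s) 9, 10: zovosuvogababesa
surface: zovosuvogababesa

cell ASPECT=zo, RANK=pa, MOD=ma, CASE=ib:
underlying: zovosuv-e-s-be-a
1. f -> v, s -> z, t -> d / _ Z: fires at position(s) 9: zovosuvezbea
2. 0 -> a / C _ C: inserts after position(s) 9: zovosuvezabea
surface: zovosuvezabea

cell ASPECT=zo, RANK=mi, MOD=du, CASE=ib:
underlying: zovosuv-o-s-fi-a
1. f -> v, s -> z, t -> d / _ Z: no change
2. 0 -> a / C _ C: inserts after position(s) 9: zovosuvosafia
surface: zovosuvosafia


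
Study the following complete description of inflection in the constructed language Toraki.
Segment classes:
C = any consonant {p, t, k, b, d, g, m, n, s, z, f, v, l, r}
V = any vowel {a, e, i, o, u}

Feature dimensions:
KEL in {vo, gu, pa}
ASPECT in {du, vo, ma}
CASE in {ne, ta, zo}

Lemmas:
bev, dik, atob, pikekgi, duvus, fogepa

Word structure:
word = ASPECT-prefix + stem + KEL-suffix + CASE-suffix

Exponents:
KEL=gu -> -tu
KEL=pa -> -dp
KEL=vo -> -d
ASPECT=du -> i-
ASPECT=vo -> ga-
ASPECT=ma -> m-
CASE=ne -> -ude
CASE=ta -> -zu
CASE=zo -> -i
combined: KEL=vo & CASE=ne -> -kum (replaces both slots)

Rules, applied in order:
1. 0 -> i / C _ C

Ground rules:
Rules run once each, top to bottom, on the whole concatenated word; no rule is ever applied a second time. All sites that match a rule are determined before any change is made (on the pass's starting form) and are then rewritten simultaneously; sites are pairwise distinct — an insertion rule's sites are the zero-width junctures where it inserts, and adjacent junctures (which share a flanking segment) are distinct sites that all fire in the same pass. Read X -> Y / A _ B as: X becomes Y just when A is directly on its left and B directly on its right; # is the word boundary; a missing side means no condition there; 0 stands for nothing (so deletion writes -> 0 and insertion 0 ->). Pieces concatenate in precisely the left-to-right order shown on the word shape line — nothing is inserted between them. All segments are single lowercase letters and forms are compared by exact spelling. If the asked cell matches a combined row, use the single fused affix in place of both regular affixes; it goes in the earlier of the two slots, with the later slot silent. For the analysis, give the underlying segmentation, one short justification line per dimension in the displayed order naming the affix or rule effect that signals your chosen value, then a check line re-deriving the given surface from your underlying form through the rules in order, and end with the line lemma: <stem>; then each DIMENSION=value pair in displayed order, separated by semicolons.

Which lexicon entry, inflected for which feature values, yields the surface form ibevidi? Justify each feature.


underlying: i-bev-d-i
KEL=vo - signalled by the affix -d
ASPECT=du - signalled by the affix i-
CASE=zo - signalled by the affix -i
check: ibevdi -> ibevidi
lemma: bev; KEL=vo; ASPECT=du; CASE=zo


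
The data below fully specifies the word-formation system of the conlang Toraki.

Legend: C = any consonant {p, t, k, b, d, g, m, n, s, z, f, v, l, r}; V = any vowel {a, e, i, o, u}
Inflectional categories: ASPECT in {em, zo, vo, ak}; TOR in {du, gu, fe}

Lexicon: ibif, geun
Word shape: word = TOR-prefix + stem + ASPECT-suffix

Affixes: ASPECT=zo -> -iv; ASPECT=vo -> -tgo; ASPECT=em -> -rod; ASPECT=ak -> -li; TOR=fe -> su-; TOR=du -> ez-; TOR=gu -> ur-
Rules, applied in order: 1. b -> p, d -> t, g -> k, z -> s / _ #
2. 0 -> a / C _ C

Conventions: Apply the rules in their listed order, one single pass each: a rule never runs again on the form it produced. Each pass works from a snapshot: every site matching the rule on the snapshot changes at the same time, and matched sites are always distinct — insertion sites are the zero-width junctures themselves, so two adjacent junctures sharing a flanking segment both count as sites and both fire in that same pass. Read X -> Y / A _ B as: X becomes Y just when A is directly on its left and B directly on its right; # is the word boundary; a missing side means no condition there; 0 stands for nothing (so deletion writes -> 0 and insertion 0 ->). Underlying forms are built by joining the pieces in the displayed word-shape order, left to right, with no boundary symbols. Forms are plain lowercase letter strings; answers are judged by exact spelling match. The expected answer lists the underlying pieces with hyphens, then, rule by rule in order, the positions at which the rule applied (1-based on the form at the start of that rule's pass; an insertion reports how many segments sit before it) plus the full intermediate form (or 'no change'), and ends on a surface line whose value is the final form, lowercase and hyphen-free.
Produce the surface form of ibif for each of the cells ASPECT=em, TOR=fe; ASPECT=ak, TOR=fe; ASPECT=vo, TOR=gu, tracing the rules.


cell ASPECT=em, TOR=fe:
underlying: su-ibif-rod
1. b -> p, d -> t, g -> k, z -> s / _ #: fires at position(s) 9: suibifrot
2. 0 -> a / C _ C: inserts after position(s) 6: suibifarot
surface: suibifarot

cell ASPECT=ak, TOR=fe:
underlying: su-ibif-li
1. b -> p, d -> t, g -> k, z -> s / _ #: no change
2. 0 -> a / C _ C: inserts after position(s) 6: suibifali
surface: suibifali

cell ASPECT=vo, TOR=gu:
underlying: ur-ibif-tgo
1. b -> p, d -> t, g -> k, z -> s / _ #: no change
2. 0 -> a / C _ C: inserts after position(s) 6, 7: uribifatago
surface: uribifatago


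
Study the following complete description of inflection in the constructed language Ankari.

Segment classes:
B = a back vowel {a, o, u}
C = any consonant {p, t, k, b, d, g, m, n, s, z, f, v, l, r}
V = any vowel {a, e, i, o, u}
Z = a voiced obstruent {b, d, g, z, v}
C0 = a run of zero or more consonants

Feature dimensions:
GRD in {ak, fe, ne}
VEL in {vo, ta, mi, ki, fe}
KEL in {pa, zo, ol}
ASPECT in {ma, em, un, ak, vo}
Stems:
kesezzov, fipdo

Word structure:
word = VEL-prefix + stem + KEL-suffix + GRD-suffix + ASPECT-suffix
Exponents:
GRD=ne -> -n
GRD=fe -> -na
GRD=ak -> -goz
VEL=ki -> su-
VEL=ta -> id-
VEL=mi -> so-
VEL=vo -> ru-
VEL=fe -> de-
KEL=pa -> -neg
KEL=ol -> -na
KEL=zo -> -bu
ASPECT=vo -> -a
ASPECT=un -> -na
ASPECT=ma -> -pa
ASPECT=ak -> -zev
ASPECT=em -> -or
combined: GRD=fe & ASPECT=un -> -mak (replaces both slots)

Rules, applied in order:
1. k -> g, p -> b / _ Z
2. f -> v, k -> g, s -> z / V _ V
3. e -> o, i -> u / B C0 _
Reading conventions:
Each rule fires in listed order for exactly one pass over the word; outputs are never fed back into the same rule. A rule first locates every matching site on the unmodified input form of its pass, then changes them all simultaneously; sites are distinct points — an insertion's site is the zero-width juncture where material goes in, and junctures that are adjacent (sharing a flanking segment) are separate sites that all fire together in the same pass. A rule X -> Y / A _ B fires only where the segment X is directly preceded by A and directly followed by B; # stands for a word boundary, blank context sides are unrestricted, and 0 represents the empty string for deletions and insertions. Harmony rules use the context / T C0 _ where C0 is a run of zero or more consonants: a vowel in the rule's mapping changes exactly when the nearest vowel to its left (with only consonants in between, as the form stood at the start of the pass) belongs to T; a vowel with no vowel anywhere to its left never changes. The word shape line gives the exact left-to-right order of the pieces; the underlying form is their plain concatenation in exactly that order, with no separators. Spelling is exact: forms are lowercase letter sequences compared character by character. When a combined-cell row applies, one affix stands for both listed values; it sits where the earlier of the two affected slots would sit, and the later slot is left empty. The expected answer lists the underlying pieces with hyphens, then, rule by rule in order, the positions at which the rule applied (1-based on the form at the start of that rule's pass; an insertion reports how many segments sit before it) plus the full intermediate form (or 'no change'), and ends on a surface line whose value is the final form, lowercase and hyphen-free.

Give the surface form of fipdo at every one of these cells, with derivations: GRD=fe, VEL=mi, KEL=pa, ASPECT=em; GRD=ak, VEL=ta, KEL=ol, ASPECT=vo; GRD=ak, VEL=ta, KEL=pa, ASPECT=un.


cell GRD=fe, VEL=mi, KEL=pa, ASPECT=em:
underlying: so-fipdo-neg-na-or
1. k -> g, p -> b / _ Z: fires at position(s) 5: sofibdonegnaor
2. f -> v, k -> g, s -> z / V _ V: fires at position(s) 3: sovibdonegnaor
3. e -> o, i -> u / B C0 _: fires at position(s) 4, 9: sovubdonognaor
surface: sovubdonognaor

cell GRD=ak, VEL=ta, KEL=ol, ASPECT=vo:
underlying: id-fipdo-na-goz-a
1. k -> g, p -> b / _ Z: fires at position(s) 5: idfibdonagoza
2. f -> v, k -> g, s -> z / V _ V: no change
3. e -> o, i -> u / B C0 _: no change
surface: idfibdonagoza

cell GRD=ak, VEL=ta, KEL=pa, ASPECT=un:
underlying: id-fipdo-neg-goz-na
1. k -> g, p -> b / _ Z: fires at position(s) 5: idfibdoneggozna
2. f -> v, k -> g, s -> z / V _ V: no change
3. e -> o, i -> u / B C0 _: fires at position(s) 9: idfibdonoggozna
surface: idfibdonoggozna


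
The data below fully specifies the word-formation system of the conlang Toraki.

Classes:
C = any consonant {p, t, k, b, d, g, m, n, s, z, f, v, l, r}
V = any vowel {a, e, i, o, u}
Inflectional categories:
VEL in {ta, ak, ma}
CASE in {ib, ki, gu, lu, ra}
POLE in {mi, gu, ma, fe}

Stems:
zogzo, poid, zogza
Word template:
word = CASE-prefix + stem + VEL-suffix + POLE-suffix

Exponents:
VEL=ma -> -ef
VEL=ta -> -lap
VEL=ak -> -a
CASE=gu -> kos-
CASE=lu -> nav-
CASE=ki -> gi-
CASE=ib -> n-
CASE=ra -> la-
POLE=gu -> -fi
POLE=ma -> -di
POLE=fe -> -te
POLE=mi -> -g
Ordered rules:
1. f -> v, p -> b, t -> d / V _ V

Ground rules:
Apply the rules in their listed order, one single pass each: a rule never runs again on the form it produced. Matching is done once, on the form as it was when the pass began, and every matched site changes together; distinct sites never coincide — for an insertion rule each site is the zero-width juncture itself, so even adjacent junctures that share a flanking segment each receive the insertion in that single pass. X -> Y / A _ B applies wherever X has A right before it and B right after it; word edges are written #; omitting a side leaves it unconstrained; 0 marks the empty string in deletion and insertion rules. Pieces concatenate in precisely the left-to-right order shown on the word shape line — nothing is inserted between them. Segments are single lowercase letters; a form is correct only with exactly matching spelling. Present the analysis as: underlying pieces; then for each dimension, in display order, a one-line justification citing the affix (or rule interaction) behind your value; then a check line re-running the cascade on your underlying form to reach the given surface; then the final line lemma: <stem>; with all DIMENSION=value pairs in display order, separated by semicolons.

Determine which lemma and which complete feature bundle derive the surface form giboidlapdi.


underlying: gi-poid-lap-di
VEL=ta - signalled by the affix -lap
CASE=ki - signalled by the affix gi-
POLE=ma - signalled by the affix -di
check: gipoidlapdi -> giboidlapdi
lemma: poid; VEL=ta; CASE=ki; POLE=ma


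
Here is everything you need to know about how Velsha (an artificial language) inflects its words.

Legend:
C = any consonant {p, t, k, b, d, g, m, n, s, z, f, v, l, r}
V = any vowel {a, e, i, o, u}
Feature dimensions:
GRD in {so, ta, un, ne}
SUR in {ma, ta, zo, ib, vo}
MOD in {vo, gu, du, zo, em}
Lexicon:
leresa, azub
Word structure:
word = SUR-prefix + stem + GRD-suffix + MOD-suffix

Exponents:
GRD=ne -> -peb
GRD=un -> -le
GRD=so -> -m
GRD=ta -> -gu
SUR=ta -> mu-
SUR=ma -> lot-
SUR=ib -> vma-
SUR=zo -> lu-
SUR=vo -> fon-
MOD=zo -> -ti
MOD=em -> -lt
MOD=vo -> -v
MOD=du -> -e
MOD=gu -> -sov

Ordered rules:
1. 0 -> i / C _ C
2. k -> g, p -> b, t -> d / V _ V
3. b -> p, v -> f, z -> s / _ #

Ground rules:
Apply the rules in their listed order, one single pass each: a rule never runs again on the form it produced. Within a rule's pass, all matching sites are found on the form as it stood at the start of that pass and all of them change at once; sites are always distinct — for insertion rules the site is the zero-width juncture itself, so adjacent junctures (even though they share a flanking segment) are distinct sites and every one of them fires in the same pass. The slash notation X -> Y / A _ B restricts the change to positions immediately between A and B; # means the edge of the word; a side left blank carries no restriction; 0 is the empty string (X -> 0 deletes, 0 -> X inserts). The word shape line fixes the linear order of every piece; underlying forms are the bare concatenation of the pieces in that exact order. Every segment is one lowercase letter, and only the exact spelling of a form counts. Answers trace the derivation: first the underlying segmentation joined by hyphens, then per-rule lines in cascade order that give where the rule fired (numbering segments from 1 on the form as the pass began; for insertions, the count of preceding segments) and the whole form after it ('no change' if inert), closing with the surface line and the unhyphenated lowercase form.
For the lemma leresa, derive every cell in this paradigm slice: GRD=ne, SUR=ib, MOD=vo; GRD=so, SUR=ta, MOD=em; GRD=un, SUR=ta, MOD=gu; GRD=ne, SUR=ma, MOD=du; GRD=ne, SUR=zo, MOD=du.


cell GRD=ne, SUR=ib, MOD=vo:
underlying: vma-leresa-peb-v
1. 0 -> i / C _ C: inserts after position(s) 1, 12: vimaleresapebiv
2. k -> g, p -> b, t -> d / V _ V: fires at position(s) 11: vimaleresabebiv
3. b -> p, v -> f, z -> s / _ #: fires at position(s) 15: vimaleresabebif
surface: vimaleresabebif

cell GRD=so, SUR=ta, MOD=em:
underlying: mu-leresa-m-lt
1. 0 -> i / C _ C: inserts after position(s) 9, 10: muleresamilit
2. k -> g, p -> b, t -> d / V _ V: no change
3. b -> p, v -> f, z -> s / _ #: no change
surface: muleresamilit

cell GRD=un, SUR=ta, MOD=gu:
underlying: mu-leresa-le-sov
1. 0 -> i / C _ C: no change
2. k -> g, p -> b, t -> d / V _ V: no change
3. b -> p, v -> f, z -> s / _ #: fires at position(s) 13: muleresalesof
surface: muleresalesof

cell GRD=ne, SUR=ma, MOD=du:
underlying: lot-leresa-peb-e
1. 0 -> i / C _ C: inserts after position(s) 3: lotileresapebe
2. k -> g, p -> b, t -> d / V _ V: fires at position(s) 3, 11: lodileresabebe
3. b -> p, v -> f, z -> s / _ #: no change
surface: lodileresabebe

cell GRD=ne, SUR=zo, MOD=du:
underlying: lu-leresa-peb-e
1. 0 -> i / C _ C: no change
2. k -> g, p -> b, t -> d / V _ V: fires at position(s) 9: luleresabebe
3. b -> p, v -> f, z -> s / _ #: no change
surface: luleresabebe
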